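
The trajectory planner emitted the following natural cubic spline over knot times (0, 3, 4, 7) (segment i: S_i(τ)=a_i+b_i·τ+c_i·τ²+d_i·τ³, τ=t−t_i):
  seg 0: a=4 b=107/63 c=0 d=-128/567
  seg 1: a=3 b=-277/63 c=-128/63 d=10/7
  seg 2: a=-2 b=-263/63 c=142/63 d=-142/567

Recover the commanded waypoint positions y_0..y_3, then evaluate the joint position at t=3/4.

y_0=4 y_1=3 y_2=-2 y_3=-1
S(3/4) = 145/28

y_0 = S_0(0) = a_0 = 4
y_1 = S_1(0) = a_1 = 3
y_2 = S_2(0) = a_2 = -2
y_3 = S_2(3) = -1
t_q=3/4 is in segment 0 (τ=3/4); S_0(τ)=145/28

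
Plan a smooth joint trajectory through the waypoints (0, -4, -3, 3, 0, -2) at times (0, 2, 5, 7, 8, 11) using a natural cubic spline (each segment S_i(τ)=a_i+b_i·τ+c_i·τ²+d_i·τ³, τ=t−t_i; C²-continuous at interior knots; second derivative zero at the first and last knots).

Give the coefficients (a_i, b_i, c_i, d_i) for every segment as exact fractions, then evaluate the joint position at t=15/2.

  seg 0: a=0 b=-8602/3957 c=0 d=172/3957
  seg 1: a=-4 b=-6538/3957 c=344/1319 d=529/3957
  seg 2: a=-3 b=13937/3957 c=1931/1319 d=-3413/3957
  seg 3: a=3 b=-3847/3957 c=-4895/1319 d=6661/3957
  seg 4: a=0 b=-13234/3957 c=1766/1319 d=-1766/11871
S(15/2) = 18957/10552

Δ: Δ0=-2, Δ1=1/3, Δ2=3, Δ3=-3, Δ4=-2/3
row 1: diag=10, rhs=14; c'=3/10, d'=7/5
row 2: denom=10−3·3/10=91/10; d'=(16−3·7/5)/(91/10)=118/91
row 3: denom=6−2·20/91=506/91; d'=(-36−2·118/91)/(506/91)=-1756/253
row 4: denom=8−1·91/506=3957/506; d'=(14−1·-1756/253)/(3957/506)=3532/1319
back: M4=3532/1319
back: M3=-1756/253−91/506·3532/1319=-9790/1319
back: M2=118/91−20/91·-9790/1319=3862/1319
back: M1=7/5−3/10·3862/1319=688/1319
M: M0=0, M1=688/1319, M2=3862/1319, M3=-9790/1319, M4=3532/1319, M5=0
seg 0: a=0, c=M0/2=0, d=(M1−M0)/(6·2)=172/3957, b=Δ0−h0·(2M0+M1)/6=-8602/3957
seg 1: a=-4, c=M1/2=344/1319, d=(M2−M1)/(6·3)=529/3957, b=Δ1−h1·(2M1+M2)/6=-6538/3957
seg 2: a=-3, c=M2/2=1931/1319, d=(M3−M2)/(6·2)=-3413/3957, b=Δ2−h2·(2M2+M3)/6=13937/3957
seg 3: a=3, c=M3/2=-4895/1319, d=(M4−M3)/(6·1)=6661/3957, b=Δ3−h3·(2M3+M4)/6=-3847/3957
seg 4: a=0, c=M4/2=1766/1319, d=(M5−M4)/(6·3)=-1766/11871, b=Δ4−h4·(2M4+M5)/6=-13234/3957
t_q=15/2 → seg 3, τ=1/2; S=3+-3847/3957·τ+-4895/1319·τ²+6661/3957·τ³=18957/10552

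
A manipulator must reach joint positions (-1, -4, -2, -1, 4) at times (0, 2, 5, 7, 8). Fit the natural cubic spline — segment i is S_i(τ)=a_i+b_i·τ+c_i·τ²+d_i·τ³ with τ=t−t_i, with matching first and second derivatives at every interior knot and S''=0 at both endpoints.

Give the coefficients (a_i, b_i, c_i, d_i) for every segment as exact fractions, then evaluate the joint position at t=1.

  seg 0: a=-1 b=-3185/1518 c=0 d=227/1518
  seg 1: a=-4 b=-461/1518 c=227/253 d=-871/4554
  seg 2: a=-2 b=-64/759 c=-417/506 d=3389/6072
  seg 3: a=-1 b=5035/1518 c=2555/1012 d=-2555/3036
S(1) = -746/253

Δ: Δ0=-3/2, Δ1=2/3, Δ2=1/2, Δ3=5
row 1: diag=10, rhs=13; c'=3/10, d'=13/10
row 2: denom=10−3·3/10=91/10; d'=(-1−3·13/10)/(91/10)=-7/13
row 3: denom=6−2·20/91=506/91; d'=(27−2·-7/13)/(506/91)=2555/506
back: M3=2555/506
back: M2=-7/13−20/91·2555/506=-417/253
back: M1=13/10−3/10·-417/253=454/253
M: M0=0, M1=454/253, M2=-417/253, M3=2555/506, M4=0
seg 0: a=-1, c=M0/2=0, d=(M1−M0)/(6·2)=227/1518, b=Δ0−h0·(2M0+M1)/6=-3185/1518
seg 1: a=-4, c=M1/2=227/253, d=(M2−M1)/(6·3)=-871/4554, b=Δ1−h1·(2M1+M2)/6=-461/1518
seg 2: a=-2, c=M2/2=-417/506, d=(M3−M2)/(6·2)=3389/6072, b=Δ2−h2·(2M2+M3)/6=-64/759
seg 3: a=-1, c=M3/2=2555/1012, d=(M4−M3)/(6·1)=-2555/3036, b=Δ3−h3·(2M3+M4)/6=5035/1518
t_q=1 → seg 0, τ=1; S=-1+-3185/1518·τ+0·τ²+227/1518·τ³=-746/253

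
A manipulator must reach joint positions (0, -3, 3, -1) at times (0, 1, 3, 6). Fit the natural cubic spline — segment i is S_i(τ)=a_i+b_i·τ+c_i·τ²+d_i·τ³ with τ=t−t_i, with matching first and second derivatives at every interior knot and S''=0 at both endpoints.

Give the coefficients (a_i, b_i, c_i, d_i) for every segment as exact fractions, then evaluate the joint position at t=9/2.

Δ: Δ0=-3, Δ1=3, Δ2=-4/3
row 1: diag=6, rhs=36; c'=1/3, d'=6
row 2: denom=10−2·1/3=28/3; d'=(-26−2·6)/(28/3)=-57/14
back: M2=-57/14
back: M1=6−1/3·-57/14=103/14
M: M0=0, M1=103/14, M2=-57/14, M3=0
seg 0: a=0, c=M0/2=0, d=(M1−M0)/(6·1)=103/84, b=Δ0−h0·(2M0+M1)/6=-355/84
seg 1: a=-3, c=M1/2=103/28, d=(M2−M1)/(6·2)=-20/21, b=Δ1−h1·(2M1+M2)/6=-23/42
seg 2: a=3, c=M2/2=-57/28, d=(M3−M2)/(6·3)=19/84, b=Δ2−h2·(2M2+M3)/6=115/42
t_q=9/2 → seg 2, τ=3/2; S=3+115/42·τ+-57/28·τ²+19/84·τ³=737/224

  seg 0: a=0 b=-355/84 c=0 d=103/84
  seg 1: a=-3 b=-23/42 c=103/28 d=-20/21
  seg 2: a=3 b=115/42 c=-57/28 d=19/84
S(9/2) = 737/224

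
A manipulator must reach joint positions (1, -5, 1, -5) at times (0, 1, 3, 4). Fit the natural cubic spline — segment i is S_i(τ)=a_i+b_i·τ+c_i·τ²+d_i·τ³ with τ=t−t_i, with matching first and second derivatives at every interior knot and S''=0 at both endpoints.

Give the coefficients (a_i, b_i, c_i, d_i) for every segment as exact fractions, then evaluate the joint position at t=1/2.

  seg 0: a=1 b=-33/4 c=0 d=9/4
  seg 1: a=-5 b=-3/2 c=27/4 d=-9/4
  seg 2: a=1 b=-3/2 c=-27/4 d=9/4
S(1/2) = -91/32

Δ: Δ0=-6, Δ1=3, Δ2=-6
row 1: diag=6, rhs=54; c'=1/3, d'=9
row 2: denom=6−2·1/3=16/3; d'=(-54−2·9)/(16/3)=-27/2
back: M2=-27/2
back: M1=9−1/3·-27/2=27/2
M: M0=0, M1=27/2, M2=-27/2, M3=0
seg 0: a=1, c=M0/2=0, d=(M1−M0)/(6·1)=9/4, b=Δ0−h0·(2M0+M1)/6=-33/4
seg 1: a=-5, c=M1/2=27/4, d=(M2−M1)/(6·2)=-9/4, b=Δ1−h1·(2M1+M2)/6=-3/2
seg 2: a=1, c=M2/2=-27/4, d=(M3−M2)/(6·1)=9/4, b=Δ2−h2·(2M2+M3)/6=-3/2
t_q=1/2 → seg 0, τ=1/2; S=1+-33/4·τ+0·τ²+9/4·τ³=-91/32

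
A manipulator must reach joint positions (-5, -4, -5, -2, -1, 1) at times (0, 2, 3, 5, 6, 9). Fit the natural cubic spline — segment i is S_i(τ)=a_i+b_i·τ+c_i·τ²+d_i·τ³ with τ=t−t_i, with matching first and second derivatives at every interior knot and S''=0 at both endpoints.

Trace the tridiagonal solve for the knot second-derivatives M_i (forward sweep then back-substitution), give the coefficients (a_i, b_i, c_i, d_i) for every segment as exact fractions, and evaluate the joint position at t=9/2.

Δ: Δ0=1/2, Δ1=-1, Δ2=3/2, Δ3=1, Δ4=2/3
row 1: diag=6, rhs=-9; c'=1/6, d'=-3/2
row 2: denom=6−1·1/6=35/6; d'=(15−1·-3/2)/(35/6)=99/35
row 3: denom=6−2·12/35=186/35; d'=(-3−2·99/35)/(186/35)=-101/62
row 4: denom=8−1·35/186=1453/186; d'=(-2−1·-101/62)/(1453/186)=-69/1453
back: M4=-69/1453
back: M3=-101/62−35/186·-69/1453=-2354/1453
back: M2=99/35−12/35·-2354/1453=4917/1453
back: M1=-3/2−1/6·4917/1453=-2999/1453
M: M0=0, M1=-2999/1453, M2=4917/1453, M3=-2354/1453, M4=-69/1453, M5=0
seg 0: a=-5, c=M0/2=0, d=(M1−M0)/(6·2)=-2999/17436, b=Δ0−h0·(2M0+M1)/6=10357/8718
seg 1: a=-4, c=M1/2=-2999/2906, d=(M2−M1)/(6·1)=3958/4359, b=Δ1−h1·(2M1+M2)/6=-7637/8718
seg 2: a=-5, c=M2/2=4917/2906, d=(M3−M2)/(6·2)=-7271/17436, b=Δ2−h2·(2M2+M3)/6=-1883/8718
seg 3: a=-2, c=M3/2=-1177/1453, d=(M4−M3)/(6·1)=2285/8718, b=Δ3−h3·(2M3+M4)/6=13495/8718
seg 4: a=-1, c=M4/2=-69/2906, d=(M5−M4)/(6·3)=23/8718, b=Δ4−h4·(2M4+M5)/6=3113/4359
t_q=9/2 → seg 2, τ=3/2; S=-5+-1883/8718·τ+4917/2906·τ²+-7271/17436·τ³=-135971/46496

  seg 0: a=-5 b=10357/8718 c=0 d=-2999/17436
  seg 1: a=-4 b=-7637/8718 c=-2999/2906 d=3958/4359
  seg 2: a=-5 b=-1883/8718 c=4917/2906 d=-7271/17436
  seg 3: a=-2 b=13495/8718 c=-1177/1453 d=2285/8718
  seg 4: a=-1 b=3113/4359 c=-69/2906 d=23/8718
S(9/2) = -135971/46496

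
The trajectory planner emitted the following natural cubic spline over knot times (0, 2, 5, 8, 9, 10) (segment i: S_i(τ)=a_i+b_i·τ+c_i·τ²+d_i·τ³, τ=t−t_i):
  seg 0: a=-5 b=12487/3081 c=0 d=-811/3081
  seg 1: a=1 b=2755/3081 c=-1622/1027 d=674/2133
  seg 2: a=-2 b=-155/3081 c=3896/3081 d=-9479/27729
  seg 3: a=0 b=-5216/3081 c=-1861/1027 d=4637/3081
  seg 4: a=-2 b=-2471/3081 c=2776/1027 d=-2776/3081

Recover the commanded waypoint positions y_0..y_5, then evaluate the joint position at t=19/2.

y_0=-5 y_1=1 y_2=-2 y_3=0 y_4=-2 y_5=-1
S(19/2) = -3775/2054

y_0 = S_0(0) = a_0 = -5
y_1 = S_1(0) = a_1 = 1
y_2 = S_2(0) = a_2 = -2
y_3 = S_3(0) = a_3 = 0
y_4 = S_4(0) = a_4 = -2
y_5 = S_4(1) = -1
t_q=19/2 is in segment 4 (τ=1/2); S_4(τ)=-3775/2054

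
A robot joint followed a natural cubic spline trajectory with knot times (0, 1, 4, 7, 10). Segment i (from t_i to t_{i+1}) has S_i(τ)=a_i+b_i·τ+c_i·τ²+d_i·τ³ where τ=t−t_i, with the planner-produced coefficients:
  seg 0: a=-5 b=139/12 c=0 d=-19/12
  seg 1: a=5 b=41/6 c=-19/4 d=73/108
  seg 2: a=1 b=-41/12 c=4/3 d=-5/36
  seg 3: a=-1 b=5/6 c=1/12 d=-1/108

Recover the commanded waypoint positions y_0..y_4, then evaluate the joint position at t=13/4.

y_0 = S_0(0) = a_0 = -5
y_1 = S_1(0) = a_1 = 5
y_2 = S_2(0) = a_2 = 1
y_3 = S_3(0) = a_3 = -1
y_4 = S_3(3) = 2
t_q=13/4 is in segment 1 (τ=9/4); S_1(τ)=1031/256

y_0=-5 y_1=5 y_2=1 y_3=-1 y_4=2
S(13/4) = 1031/256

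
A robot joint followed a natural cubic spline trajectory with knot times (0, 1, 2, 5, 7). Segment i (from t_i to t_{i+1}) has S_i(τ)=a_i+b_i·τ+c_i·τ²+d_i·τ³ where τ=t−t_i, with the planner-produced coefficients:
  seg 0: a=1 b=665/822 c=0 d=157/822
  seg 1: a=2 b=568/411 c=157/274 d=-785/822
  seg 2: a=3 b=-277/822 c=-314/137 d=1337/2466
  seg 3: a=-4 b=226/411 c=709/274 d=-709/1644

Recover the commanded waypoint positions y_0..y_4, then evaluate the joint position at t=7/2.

y_0 = S_0(0) = a_0 = 1
y_1 = S_1(0) = a_1 = 2
y_2 = S_2(0) = a_2 = 3
y_3 = S_3(0) = a_3 = -4
y_4 = S_3(2) = 4
t_q=7/2 is in segment 2 (τ=3/2); S_2(τ)=-1825/2192

y_0=1 y_1=2 y_2=3 y_3=-4 y_4=4
S(7/2) = -1825/2192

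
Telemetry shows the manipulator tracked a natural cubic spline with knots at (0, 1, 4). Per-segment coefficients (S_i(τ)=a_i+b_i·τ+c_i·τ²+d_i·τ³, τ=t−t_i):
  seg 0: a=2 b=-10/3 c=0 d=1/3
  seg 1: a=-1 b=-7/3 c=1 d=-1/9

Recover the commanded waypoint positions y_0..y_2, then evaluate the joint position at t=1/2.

y_0=2 y_1=-1 y_2=-2
S(1/2) = 3/8

y_0 = S_0(0) = a_0 = 2
y_1 = S_1(0) = a_1 = -1
y_2 = S_1(3) = -2
t_q=1/2 is in segment 0 (τ=1/2); S_0(τ)=3/8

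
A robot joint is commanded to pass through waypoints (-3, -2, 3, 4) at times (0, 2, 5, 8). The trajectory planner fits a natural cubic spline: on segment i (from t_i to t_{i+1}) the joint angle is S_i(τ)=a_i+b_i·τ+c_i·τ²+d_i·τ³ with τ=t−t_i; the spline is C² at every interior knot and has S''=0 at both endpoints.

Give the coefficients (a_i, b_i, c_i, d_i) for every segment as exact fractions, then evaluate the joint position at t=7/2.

Δ: Δ0=1/2, Δ1=5/3, Δ2=1/3
row 1: diag=10, rhs=7; c'=3/10, d'=7/10
row 2: denom=12−3·3/10=111/10; d'=(-8−3·7/10)/(111/10)=-101/111
back: M2=-101/111
back: M1=7/10−3/10·-101/111=36/37
M: M0=0, M1=36/37, M2=-101/111, M3=0
seg 0: a=-3, c=M0/2=0, d=(M1−M0)/(6·2)=3/37, b=Δ0−h0·(2M0+M1)/6=13/74
seg 1: a=-2, c=M1/2=18/37, d=(M2−M1)/(6·3)=-209/1998, b=Δ1−h1·(2M1+M2)/6=85/74
seg 2: a=3, c=M2/2=-101/222, d=(M3−M2)/(6·3)=101/1998, b=Δ2−h2·(2M2+M3)/6=46/37
t_q=7/2 → seg 1, τ=3/2; S=-2+85/74·τ+18/37·τ²+-209/1998·τ³=275/592

  seg 0: a=-3 b=13/74 c=0 d=3/37
  seg 1: a=-2 b=85/74 c=18/37 d=-209/1998
  seg 2: a=3 b=46/37 c=-101/222 d=101/1998
S(7/2) = 275/592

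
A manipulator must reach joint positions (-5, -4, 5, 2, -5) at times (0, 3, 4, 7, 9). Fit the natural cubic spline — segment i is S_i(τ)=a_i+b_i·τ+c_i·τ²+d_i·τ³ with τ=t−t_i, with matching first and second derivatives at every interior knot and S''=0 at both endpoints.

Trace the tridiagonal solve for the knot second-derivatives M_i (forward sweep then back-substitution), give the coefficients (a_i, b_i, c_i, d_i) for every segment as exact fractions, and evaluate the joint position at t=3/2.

  seg 0: a=-5 b=-125/36 c=0 d=137/324
  seg 1: a=-4 b=143/18 c=137/36 d=-11/4
  seg 2: a=5 b=263/36 c=-40/9 d=181/324
  seg 3: a=2 b=-77/18 c=7/12 d=-7/72
S(3/2) = -281/32

Δ: Δ0=1/3, Δ1=9, Δ2=-1, Δ3=-7/2
row 1: diag=8, rhs=52; c'=1/8, d'=13/2
row 2: denom=8−1·1/8=63/8; d'=(-60−1·13/2)/(63/8)=-76/9
row 3: denom=10−3·8/21=62/7; d'=(-15−3·-76/9)/(62/7)=7/6
back: M3=7/6
back: M2=-76/9−8/21·7/6=-80/9
back: M1=13/2−1/8·-80/9=137/18
M: M0=0, M1=137/18, M2=-80/9, M3=7/6, M4=0
seg 0: a=-5, c=M0/2=0, d=(M1−M0)/(6·3)=137/324, b=Δ0−h0·(2M0+M1)/6=-125/36
seg 1: a=-4, c=M1/2=137/36, d=(M2−M1)/(6·1)=-11/4, b=Δ1−h1·(2M1+M2)/6=143/18
seg 2: a=5, c=M2/2=-40/9, d=(M3−M2)/(6·3)=181/324, b=Δ2−h2·(2M2+M3)/6=263/36
seg 3: a=2, c=M3/2=7/12, d=(M4−M3)/(6·2)=-7/72, b=Δ3−h3·(2M3+M4)/6=-77/18
t_q=3/2 → seg 0, τ=3/2; S=-5+-125/36·τ+0·τ²+137/324·τ³=-281/32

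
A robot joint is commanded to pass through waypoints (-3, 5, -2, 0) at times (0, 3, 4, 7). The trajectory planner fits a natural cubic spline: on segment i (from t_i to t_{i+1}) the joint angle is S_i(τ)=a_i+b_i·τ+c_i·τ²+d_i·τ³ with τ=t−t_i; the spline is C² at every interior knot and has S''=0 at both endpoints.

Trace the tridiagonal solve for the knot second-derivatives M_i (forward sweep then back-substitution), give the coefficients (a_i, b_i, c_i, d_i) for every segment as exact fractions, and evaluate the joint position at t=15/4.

  seg 0: a=-3 b=47/7 c=0 d=-85/189
  seg 1: a=5 b=-38/7 c=-85/21 d=52/21
  seg 2: a=-2 b=-128/21 c=71/21 d=-71/189
S(15/4) = -17/56

Δ: Δ0=8/3, Δ1=-7, Δ2=2/3
row 1: diag=8, rhs=-58; c'=1/8, d'=-29/4
row 2: denom=8−1·1/8=63/8; d'=(46−1·-29/4)/(63/8)=142/21
back: M2=142/21
back: M1=-29/4−1/8·142/21=-170/21
M: M0=0, M1=-170/21, M2=142/21, M3=0
seg 0: a=-3, c=M0/2=0, d=(M1−M0)/(6·3)=-85/189, b=Δ0−h0·(2M0+M1)/6=47/7
seg 1: a=5, c=M1/2=-85/21, d=(M2−M1)/(6·1)=52/21, b=Δ1−h1·(2M1+M2)/6=-38/7
seg 2: a=-2, c=M2/2=71/21, d=(M3−M2)/(6·3)=-71/189, b=Δ2−h2·(2M2+M3)/6=-128/21
t_q=15/4 → seg 1, τ=3/4; S=5+-38/7·τ+-85/21·τ²+52/21·τ³=-17/56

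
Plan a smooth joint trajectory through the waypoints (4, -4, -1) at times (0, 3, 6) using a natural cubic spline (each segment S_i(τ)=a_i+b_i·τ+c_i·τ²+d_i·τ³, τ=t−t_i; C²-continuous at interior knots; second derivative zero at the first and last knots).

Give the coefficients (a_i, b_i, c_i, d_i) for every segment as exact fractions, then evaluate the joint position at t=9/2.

  seg 0: a=4 b=-43/12 c=0 d=11/108
  seg 1: a=-4 b=-5/6 c=11/12 d=-11/108
S(9/2) = -113/32

Δ: Δ0=-8/3, Δ1=1
row 1: diag=12, rhs=22; c'=1/4, d'=11/6
back: M1=11/6
M: M0=0, M1=11/6, M2=0
seg 0: a=4, c=M0/2=0, d=(M1−M0)/(6·3)=11/108, b=Δ0−h0·(2M0+M1)/6=-43/12
seg 1: a=-4, c=M1/2=11/12, d=(M2−M1)/(6·3)=-11/108, b=Δ1−h1·(2M1+M2)/6=-5/6
t_q=9/2 → seg 1, τ=3/2; S=-4+-5/6·τ+11/12·τ²+-11/108·τ³=-113/32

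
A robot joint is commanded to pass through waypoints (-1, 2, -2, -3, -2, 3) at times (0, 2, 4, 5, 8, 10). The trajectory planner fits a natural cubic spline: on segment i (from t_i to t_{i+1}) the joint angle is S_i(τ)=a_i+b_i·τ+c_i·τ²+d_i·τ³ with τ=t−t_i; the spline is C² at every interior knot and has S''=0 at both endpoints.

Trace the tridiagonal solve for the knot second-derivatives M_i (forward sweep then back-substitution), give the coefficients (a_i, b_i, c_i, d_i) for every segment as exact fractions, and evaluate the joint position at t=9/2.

Δ: Δ0=3/2, Δ1=-2, Δ2=-1, Δ3=1/3, Δ4=5/2
row 1: diag=8, rhs=-21; c'=1/4, d'=-21/8
row 2: denom=6−2·1/4=11/2; d'=(6−2·-21/8)/(11/2)=45/22
row 3: denom=8−1·2/11=86/11; d'=(8−1·45/22)/(86/11)=131/172
row 4: denom=10−3·33/86=761/86; d'=(13−3·131/172)/(761/86)=1843/1522
back: M4=1843/1522
back: M3=131/172−33/86·1843/1522=226/761
back: M2=45/22−2/11·226/761=3031/1522
back: M1=-21/8−1/4·3031/1522=-4753/1522
M: M0=0, M1=-4753/1522, M2=3031/1522, M3=226/761, M4=1843/1522, M5=0
seg 0: a=-1, c=M0/2=0, d=(M1−M0)/(6·2)=-4753/18264, b=Δ0−h0·(2M0+M1)/6=5801/2283
seg 1: a=2, c=M1/2=-4753/3044, d=(M2−M1)/(6·2)=973/2283, b=Δ1−h1·(2M1+M2)/6=-2657/4566
seg 2: a=-2, c=M2/2=3031/3044, d=(M3−M2)/(6·1)=-2579/9132, b=Δ2−h2·(2M2+M3)/6=-7823/4566
seg 3: a=-3, c=M3/2=113/761, d=(M4−M3)/(6·3)=1391/27396, b=Δ3−h3·(2M3+M4)/6=-5197/9132
seg 4: a=-2, c=M4/2=1843/3044, d=(M5−M4)/(6·2)=-1843/18264, b=Δ4−h4·(2M4+M5)/6=7729/4566
t_q=9/2 → seg 2, τ=1/2; S=-2+-7823/4566·τ+3031/3044·τ²+-2579/9132·τ³=-64363/24352

  seg 0: a=-1 b=5801/2283 c=0 d=-4753/18264
  seg 1: a=2 b=-2657/4566 c=-4753/3044 d=973/2283
  seg 2: a=-2 b=-7823/4566 c=3031/3044 d=-2579/9132
  seg 3: a=-3 b=-5197/9132 c=113/761 d=1391/27396
  seg 4: a=-2 b=7729/4566 c=1843/3044 d=-1843/18264
S(9/2) = -64363/24352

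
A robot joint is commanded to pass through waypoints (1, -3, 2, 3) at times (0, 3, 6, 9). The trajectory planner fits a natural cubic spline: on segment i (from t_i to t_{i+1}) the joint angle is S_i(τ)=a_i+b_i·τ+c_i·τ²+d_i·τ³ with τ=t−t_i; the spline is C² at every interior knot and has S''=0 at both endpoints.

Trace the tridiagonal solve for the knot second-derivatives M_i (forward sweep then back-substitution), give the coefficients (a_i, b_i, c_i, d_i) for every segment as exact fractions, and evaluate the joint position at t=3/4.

  seg 0: a=1 b=-20/9 c=0 d=8/81
  seg 1: a=-3 b=4/9 c=8/9 d=-13/81
  seg 2: a=2 b=13/9 c=-5/9 d=5/81
S(3/4) = -5/8

Δ: Δ0=-4/3, Δ1=5/3, Δ2=1/3
row 1: diag=12, rhs=18; c'=1/4, d'=3/2
row 2: denom=12−3·1/4=45/4; d'=(-8−3·3/2)/(45/4)=-10/9
back: M2=-10/9
back: M1=3/2−1/4·-10/9=16/9
M: M0=0, M1=16/9, M2=-10/9, M3=0
seg 0: a=1, c=M0/2=0, d=(M1−M0)/(6·3)=8/81, b=Δ0−h0·(2M0+M1)/6=-20/9
seg 1: a=-3, c=M1/2=8/9, d=(M2−M1)/(6·3)=-13/81, b=Δ1−h1·(2M1+M2)/6=4/9
seg 2: a=2, c=M2/2=-5/9, d=(M3−M2)/(6·3)=5/81, b=Δ2−h2·(2M2+M3)/6=13/9
t_q=3/4 → seg 0, τ=3/4; S=1+-20/9·τ+0·τ²+8/81·τ³=-5/8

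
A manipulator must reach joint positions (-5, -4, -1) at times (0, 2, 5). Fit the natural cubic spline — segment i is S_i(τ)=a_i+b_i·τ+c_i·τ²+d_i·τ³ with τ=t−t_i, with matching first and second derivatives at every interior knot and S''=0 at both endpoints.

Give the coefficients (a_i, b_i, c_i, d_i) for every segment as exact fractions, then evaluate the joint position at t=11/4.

Δ: Δ0=1/2, Δ1=1
row 1: diag=10, rhs=3; c'=3/10, d'=3/10
back: M1=3/10
M: M0=0, M1=3/10, M2=0
seg 0: a=-5, c=M0/2=0, d=(M1−M0)/(6·2)=1/40, b=Δ0−h0·(2M0+M1)/6=2/5
seg 1: a=-4, c=M1/2=3/20, d=(M2−M1)/(6·3)=-1/60, b=Δ1−h1·(2M1+M2)/6=7/10
t_q=11/4 → seg 1, τ=3/4; S=-4+7/10·τ+3/20·τ²+-1/60·τ³=-4349/1280

  seg 0: a=-5 b=2/5 c=0 d=1/40
  seg 1: a=-4 b=7/10 c=3/20 d=-1/60
S(11/4) = -4349/1280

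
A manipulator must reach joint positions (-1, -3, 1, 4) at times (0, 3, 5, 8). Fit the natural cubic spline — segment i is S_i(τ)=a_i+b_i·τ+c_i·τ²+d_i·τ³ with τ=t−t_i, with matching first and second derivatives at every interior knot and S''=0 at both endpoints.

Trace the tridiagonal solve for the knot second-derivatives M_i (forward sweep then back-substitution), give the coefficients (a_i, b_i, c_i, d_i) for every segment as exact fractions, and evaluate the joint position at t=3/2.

Δ: Δ0=-2/3, Δ1=2, Δ2=1
row 1: diag=10, rhs=16; c'=1/5, d'=8/5
row 2: denom=10−2·1/5=48/5; d'=(-6−2·8/5)/(48/5)=-23/24
back: M2=-23/24
back: M1=8/5−1/5·-23/24=43/24
M: M0=0, M1=43/24, M2=-23/24, M3=0
seg 0: a=-1, c=M0/2=0, d=(M1−M0)/(6·3)=43/432, b=Δ0−h0·(2M0+M1)/6=-25/16
seg 1: a=-3, c=M1/2=43/48, d=(M2−M1)/(6·2)=-11/48, b=Δ1−h1·(2M1+M2)/6=9/8
seg 2: a=1, c=M2/2=-23/48, d=(M3−M2)/(6·3)=23/432, b=Δ2−h2·(2M2+M3)/6=47/24
t_q=3/2 → seg 0, τ=3/2; S=-1+-25/16·τ+0·τ²+43/432·τ³=-385/128

  seg 0: a=-1 b=-25/16 c=0 d=43/432
  seg 1: a=-3 b=9/8 c=43/48 d=-11/48
  seg 2: a=1 b=47/24 c=-23/48 d=23/432
S(3/2) = -385/128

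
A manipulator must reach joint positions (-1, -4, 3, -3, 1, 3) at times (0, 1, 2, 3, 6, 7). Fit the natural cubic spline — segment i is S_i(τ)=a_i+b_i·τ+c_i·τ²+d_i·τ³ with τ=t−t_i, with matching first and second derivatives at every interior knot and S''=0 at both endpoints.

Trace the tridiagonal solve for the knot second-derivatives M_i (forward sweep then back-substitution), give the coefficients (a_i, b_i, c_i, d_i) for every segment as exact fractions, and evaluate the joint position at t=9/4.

Δ: Δ0=-3, Δ1=7, Δ2=-6, Δ3=4/3, Δ4=2
row 1: diag=4, rhs=60; c'=1/4, d'=15
row 2: denom=4−1·1/4=15/4; d'=(-78−1·15)/(15/4)=-124/5
row 3: denom=8−1·4/15=116/15; d'=(44−1·-124/5)/(116/15)=258/29
row 4: denom=8−3·45/116=793/116; d'=(4−3·258/29)/(793/116)=-2632/793
back: M4=-2632/793
back: M3=258/29−45/116·-2632/793=8076/793
back: M2=-124/5−4/15·8076/793=-21820/793
back: M1=15−1/4·-21820/793=17350/793
M: M0=0, M1=17350/793, M2=-21820/793, M3=8076/793, M4=-2632/793, M5=0
seg 0: a=-1, c=M0/2=0, d=(M1−M0)/(6·1)=8675/2379, b=Δ0−h0·(2M0+M1)/6=-15812/2379
seg 1: a=-4, c=M1/2=8675/793, d=(M2−M1)/(6·1)=-19585/2379, b=Δ1−h1·(2M1+M2)/6=10213/2379
seg 2: a=3, c=M2/2=-10910/793, d=(M3−M2)/(6·1)=14948/2379, b=Δ2−h2·(2M2+M3)/6=3508/2379
seg 3: a=-3, c=M3/2=4038/793, d=(M4−M3)/(6·3)=-5354/7137, b=Δ3−h3·(2M3+M4)/6=-1316/183
seg 4: a=1, c=M4/2=-1316/793, d=(M5−M4)/(6·1)=1316/2379, b=Δ4−h4·(2M4+M5)/6=7390/2379
t_q=9/4 → seg 2, τ=1/4; S=3+3508/2379·τ+-10910/793·τ²+14948/2379·τ³=33077/12688

  seg 0: a=-1 b=-15812/2379 c=0 d=8675/2379
  seg 1: a=-4 b=10213/2379 c=8675/793 d=-19585/2379
  seg 2: a=3 b=3508/2379 c=-10910/793 d=14948/2379
  seg 3: a=-3 b=-1316/183 c=4038/793 d=-5354/7137
  seg 4: a=1 b=7390/2379 c=-1316/793 d=1316/2379
S(9/4) = 33077/12688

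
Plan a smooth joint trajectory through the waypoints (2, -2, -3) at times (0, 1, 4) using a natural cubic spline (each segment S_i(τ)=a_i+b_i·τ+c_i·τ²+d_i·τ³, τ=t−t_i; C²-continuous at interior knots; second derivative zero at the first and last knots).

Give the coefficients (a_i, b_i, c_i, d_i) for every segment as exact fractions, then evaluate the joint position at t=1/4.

Δ: Δ0=-4, Δ1=-1/3
row 1: diag=8, rhs=22; c'=3/8, d'=11/4
back: M1=11/4
M: M0=0, M1=11/4, M2=0
seg 0: a=2, c=M0/2=0, d=(M1−M0)/(6·1)=11/24, b=Δ0−h0·(2M0+M1)/6=-107/24
seg 1: a=-2, c=M1/2=11/8, d=(M2−M1)/(6·3)=-11/72, b=Δ1−h1·(2M1+M2)/6=-37/12
t_q=1/4 → seg 0, τ=1/4; S=2+-107/24·τ+0·τ²+11/24·τ³=457/512

  seg 0: a=2 b=-107/24 c=0 d=11/24
  seg 1: a=-2 b=-37/12 c=11/8 d=-11/72
S(1/4) = 457/512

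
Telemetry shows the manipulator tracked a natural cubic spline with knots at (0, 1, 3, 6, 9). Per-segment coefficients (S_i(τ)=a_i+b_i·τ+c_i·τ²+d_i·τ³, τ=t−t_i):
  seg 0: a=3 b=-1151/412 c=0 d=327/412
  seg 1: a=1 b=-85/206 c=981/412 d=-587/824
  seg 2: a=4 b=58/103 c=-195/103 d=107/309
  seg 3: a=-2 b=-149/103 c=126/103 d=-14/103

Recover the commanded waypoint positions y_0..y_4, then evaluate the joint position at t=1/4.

y_0 = S_0(0) = a_0 = 3
y_1 = S_1(0) = a_1 = 1
y_2 = S_2(0) = a_2 = 4
y_3 = S_3(0) = a_3 = -2
y_4 = S_3(3) = 1
t_q=1/4 is in segment 0 (τ=1/4); S_0(τ)=61015/26368

y_0=3 y_1=1 y_2=4 y_3=-2 y_4=1
S(1/4) = 61015/26368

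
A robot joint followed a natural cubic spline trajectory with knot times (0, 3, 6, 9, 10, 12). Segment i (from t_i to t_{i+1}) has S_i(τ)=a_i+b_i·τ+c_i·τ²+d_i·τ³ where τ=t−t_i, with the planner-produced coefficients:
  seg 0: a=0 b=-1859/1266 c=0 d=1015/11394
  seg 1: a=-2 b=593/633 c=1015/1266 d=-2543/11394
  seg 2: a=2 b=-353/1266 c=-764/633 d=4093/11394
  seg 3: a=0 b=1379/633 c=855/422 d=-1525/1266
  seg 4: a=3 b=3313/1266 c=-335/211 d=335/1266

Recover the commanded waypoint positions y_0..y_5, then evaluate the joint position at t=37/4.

y_0 = S_0(0) = a_0 = 0
y_1 = S_1(0) = a_1 = -2
y_2 = S_2(0) = a_2 = 2
y_3 = S_3(0) = a_3 = 0
y_4 = S_4(0) = a_4 = 3
y_5 = S_4(2) = 4
t_q=37/4 is in segment 3 (τ=1/4); S_3(τ)=17621/27008

y_0=0 y_1=-2 y_2=2 y_3=0 y_4=3 y_5=4
S(37/4) = 17621/27008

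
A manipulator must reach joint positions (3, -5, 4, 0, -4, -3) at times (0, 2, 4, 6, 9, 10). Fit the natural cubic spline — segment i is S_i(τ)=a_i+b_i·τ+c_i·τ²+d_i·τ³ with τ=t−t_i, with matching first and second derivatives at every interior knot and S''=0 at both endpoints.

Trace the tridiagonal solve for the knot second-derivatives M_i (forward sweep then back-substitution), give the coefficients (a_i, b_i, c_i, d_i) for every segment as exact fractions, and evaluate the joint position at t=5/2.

Δ: Δ0=-4, Δ1=9/2, Δ2=-2, Δ3=-4/3, Δ4=1
row 1: diag=8, rhs=51; c'=1/4, d'=51/8
row 2: denom=8−2·1/4=15/2; d'=(-39−2·51/8)/(15/2)=-69/10
row 3: denom=10−2·4/15=142/15; d'=(4−2·-69/10)/(142/15)=267/142
row 4: denom=8−3·45/142=1001/142; d'=(14−3·267/142)/(1001/142)=1187/1001
back: M4=1187/1001
back: M3=267/142−45/142·1187/1001=1506/1001
back: M2=-69/10−4/15·1506/1001=-14617/2002
back: M1=51/8−1/4·-14617/2002=16417/2002
M: M0=0, M1=16417/2002, M2=-14617/2002, M3=1506/1001, M4=1187/1001, M5=0
seg 0: a=3, c=M0/2=0, d=(M1−M0)/(6·2)=16417/24024, b=Δ0−h0·(2M0+M1)/6=-40441/6006
seg 1: a=-5, c=M1/2=16417/4004, d=(M2−M1)/(6·2)=-15517/12012, b=Δ1−h1·(2M1+M2)/6=4405/3003
seg 2: a=4, c=M2/2=-14617/4004, d=(M3−M2)/(6·2)=17629/24024, b=Δ2−h2·(2M2+M3)/6=1015/429
seg 3: a=0, c=M3/2=753/1001, d=(M4−M3)/(6·3)=-29/1638, b=Δ3−h3·(2M3+M4)/6=-1585/462
seg 4: a=-4, c=M4/2=1187/2002, d=(M5−M4)/(6·1)=-1187/6006, b=Δ4−h4·(2M4+M5)/6=1816/3003
t_q=5/2 → seg 1, τ=1/2; S=-5+4405/3003·τ+16417/4004·τ²+-15517/12012·τ³=-8385/2464

  seg 0: a=3 b=-40441/6006 c=0 d=16417/24024
  seg 1: a=-5 b=4405/3003 c=16417/4004 d=-15517/12012
  seg 2: a=4 b=1015/429 c=-14617/4004 d=17629/24024
  seg 3: a=0 b=-1585/462 c=753/1001 d=-29/1638
  seg 4: a=-4 b=1816/3003 c=1187/2002 d=-1187/6006
S(5/2) = -8385/2464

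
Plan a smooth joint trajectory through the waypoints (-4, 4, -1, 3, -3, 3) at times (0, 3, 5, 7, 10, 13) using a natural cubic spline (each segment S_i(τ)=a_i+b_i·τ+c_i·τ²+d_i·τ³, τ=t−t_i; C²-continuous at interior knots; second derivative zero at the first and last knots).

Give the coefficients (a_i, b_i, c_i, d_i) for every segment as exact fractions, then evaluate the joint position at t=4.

  seg 0: a=-4 b=4217/884 c=0 d=-5579/23868
  seg 1: a=4 b=-681/442 c=-5579/2652 d=4307/5304
  seg 2: a=-1 b=-140/663 c=3671/1326 d=-735/884
  seg 3: a=3 b=587/663 c=-1472/663 d=2503/5967
  seg 4: a=-3 b=-736/663 c=1031/663 d=-1031/5967
S(4) = 6193/5304

Δ: Δ0=8/3, Δ1=-5/2, Δ2=2, Δ3=-2, Δ4=2
row 1: diag=10, rhs=-31; c'=1/5, d'=-31/10
row 2: denom=8−2·1/5=38/5; d'=(27−2·-31/10)/(38/5)=83/19
row 3: denom=10−2·5/19=180/19; d'=(-24−2·83/19)/(180/19)=-311/90
row 4: denom=12−3·19/60=221/20; d'=(24−3·-311/90)/(221/20)=2062/663
back: M4=2062/663
back: M3=-311/90−19/60·2062/663=-2944/663
back: M2=83/19−5/19·-2944/663=3671/663
back: M1=-31/10−1/5·3671/663=-5579/1326
M: M0=0, M1=-5579/1326, M2=3671/663, M3=-2944/663, M4=2062/663, M5=0
seg 0: a=-4, c=M0/2=0, d=(M1−M0)/(6·3)=-5579/23868, b=Δ0−h0·(2M0+M1)/6=4217/884
seg 1: a=4, c=M1/2=-5579/2652, d=(M2−M1)/(6·2)=4307/5304, b=Δ1−h1·(2M1+M2)/6=-681/442
seg 2: a=-1, c=M2/2=3671/1326, d=(M3−M2)/(6·2)=-735/884, b=Δ2−h2·(2M2+M3)/6=-140/663
seg 3: a=3, c=M3/2=-1472/663, d=(M4−M3)/(6·3)=2503/5967, b=Δ3−h3·(2M3+M4)/6=587/663
seg 4: a=-3, c=M4/2=1031/663, d=(M5−M4)/(6·3)=-1031/5967, b=Δ4−h4·(2M4+M5)/6=-736/663
t_q=4 → seg 1, τ=1; S=4+-681/442·τ+-5579/2652·τ²+4307/5304·τ³=6193/5304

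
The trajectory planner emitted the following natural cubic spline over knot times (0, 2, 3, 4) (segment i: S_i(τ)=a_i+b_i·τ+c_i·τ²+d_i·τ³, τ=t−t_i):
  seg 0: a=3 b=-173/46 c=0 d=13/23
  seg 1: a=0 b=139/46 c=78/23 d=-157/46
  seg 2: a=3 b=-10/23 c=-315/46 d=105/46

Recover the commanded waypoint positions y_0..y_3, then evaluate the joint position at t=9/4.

y_0=3 y_1=0 y_2=3 y_3=-2
S(9/4) = 117/128

y_0 = S_0(0) = a_0 = 3
y_1 = S_1(0) = a_1 = 0
y_2 = S_2(0) = a_2 = 3
y_3 = S_2(1) = -2
t_q=9/4 is in segment 1 (τ=1/4); S_1(τ)=117/128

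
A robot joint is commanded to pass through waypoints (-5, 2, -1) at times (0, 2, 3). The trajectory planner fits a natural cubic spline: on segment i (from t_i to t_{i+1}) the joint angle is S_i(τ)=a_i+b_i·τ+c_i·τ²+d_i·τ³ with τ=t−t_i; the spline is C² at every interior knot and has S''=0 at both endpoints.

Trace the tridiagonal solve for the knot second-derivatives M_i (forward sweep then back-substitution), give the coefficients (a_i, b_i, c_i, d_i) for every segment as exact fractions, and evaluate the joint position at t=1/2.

  seg 0: a=-5 b=17/3 c=0 d=-13/24
  seg 1: a=2 b=-5/6 c=-13/4 d=13/12
S(1/2) = -143/64

Δ: Δ0=7/2, Δ1=-3
row 1: diag=6, rhs=-39; c'=1/6, d'=-13/2
back: M1=-13/2
M: M0=0, M1=-13/2, M2=0
seg 0: a=-5, c=M0/2=0, d=(M1−M0)/(6·2)=-13/24, b=Δ0−h0·(2M0+M1)/6=17/3
seg 1: a=2, c=M1/2=-13/4, d=(M2−M1)/(6·1)=13/12, b=Δ1−h1·(2M1+M2)/6=-5/6
t_q=1/2 → seg 0, τ=1/2; S=-5+17/3·τ+0·τ²+-13/24·τ³=-143/64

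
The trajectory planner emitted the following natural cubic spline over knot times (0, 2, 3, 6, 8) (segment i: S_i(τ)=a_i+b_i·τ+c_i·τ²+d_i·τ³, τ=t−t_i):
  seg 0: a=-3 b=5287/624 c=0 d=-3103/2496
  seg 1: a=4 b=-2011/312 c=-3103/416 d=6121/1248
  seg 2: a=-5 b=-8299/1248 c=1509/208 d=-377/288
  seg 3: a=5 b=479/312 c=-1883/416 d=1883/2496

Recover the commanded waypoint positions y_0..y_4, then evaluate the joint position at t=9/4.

y_0=-3 y_1=4 y_2=-5 y_3=5 y_4=-4
S(9/4) = 53223/26624

y_0 = S_0(0) = a_0 = -3
y_1 = S_1(0) = a_1 = 4
y_2 = S_2(0) = a_2 = -5
y_3 = S_3(0) = a_3 = 5
y_4 = S_3(2) = -4
t_q=9/4 is in segment 1 (τ=1/4); S_1(τ)=53223/26624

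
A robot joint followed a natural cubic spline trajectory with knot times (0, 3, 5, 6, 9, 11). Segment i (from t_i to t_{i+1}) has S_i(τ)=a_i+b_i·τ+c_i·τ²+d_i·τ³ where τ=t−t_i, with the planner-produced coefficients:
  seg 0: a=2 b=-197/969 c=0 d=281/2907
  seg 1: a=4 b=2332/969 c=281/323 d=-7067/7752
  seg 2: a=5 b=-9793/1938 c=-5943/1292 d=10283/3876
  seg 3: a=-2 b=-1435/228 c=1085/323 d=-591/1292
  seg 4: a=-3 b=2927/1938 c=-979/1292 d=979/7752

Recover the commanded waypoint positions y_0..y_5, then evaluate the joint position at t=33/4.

y_0=2 y_1=4 y_2=5 y_3=-2 y_4=-3 y_5=-2
S(33/4) = -361015/82688

y_0 = S_0(0) = a_0 = 2
y_1 = S_1(0) = a_1 = 4
y_2 = S_2(0) = a_2 = 5
y_3 = S_3(0) = a_3 = -2
y_4 = S_4(0) = a_4 = -3
y_5 = S_4(2) = -2
t_q=33/4 is in segment 3 (τ=9/4); S_3(τ)=-361015/82688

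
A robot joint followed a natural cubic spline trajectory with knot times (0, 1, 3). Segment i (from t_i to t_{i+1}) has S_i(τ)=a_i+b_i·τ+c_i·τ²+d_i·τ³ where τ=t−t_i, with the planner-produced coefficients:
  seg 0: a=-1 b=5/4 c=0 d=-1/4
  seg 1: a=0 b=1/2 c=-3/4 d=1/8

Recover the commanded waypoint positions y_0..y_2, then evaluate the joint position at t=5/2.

y_0 = S_0(0) = a_0 = -1
y_1 = S_1(0) = a_1 = 0
y_2 = S_1(2) = -1
t_q=5/2 is in segment 1 (τ=3/2); S_1(τ)=-33/64

y_0=-1 y_1=0 y_2=-1
S(5/2) = -33/64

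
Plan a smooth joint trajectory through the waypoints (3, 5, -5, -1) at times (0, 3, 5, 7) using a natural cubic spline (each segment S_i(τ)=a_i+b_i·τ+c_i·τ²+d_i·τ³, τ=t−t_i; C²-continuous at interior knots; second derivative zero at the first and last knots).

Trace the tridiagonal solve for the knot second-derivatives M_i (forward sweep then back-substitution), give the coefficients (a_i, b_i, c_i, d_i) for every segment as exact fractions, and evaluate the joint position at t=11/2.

  seg 0: a=3 b=343/114 c=0 d=-89/342
  seg 1: a=5 b=-229/57 c=-89/38 d=211/228
  seg 2: a=-5 b=-130/57 c=61/19 d=-61/114
S(11/2) = -1643/304

Δ: Δ0=2/3, Δ1=-5, Δ2=2
row 1: diag=10, rhs=-34; c'=1/5, d'=-17/5
row 2: denom=8−2·1/5=38/5; d'=(42−2·-17/5)/(38/5)=122/19
back: M2=122/19
back: M1=-17/5−1/5·122/19=-89/19
M: M0=0, M1=-89/19, M2=122/19, M3=0
seg 0: a=3, c=M0/2=0, d=(M1−M0)/(6·3)=-89/342, b=Δ0−h0·(2M0+M1)/6=343/114
seg 1: a=5, c=M1/2=-89/38, d=(M2−M1)/(6·2)=211/228, b=Δ1−h1·(2M1+M2)/6=-229/57
seg 2: a=-5, c=M2/2=61/19, d=(M3−M2)/(6·2)=-61/114, b=Δ2−h2·(2M2+M3)/6=-130/57
t_q=11/2 → seg 2, τ=1/2; S=-5+-130/57·τ+61/19·τ²+-61/114·τ³=-1643/304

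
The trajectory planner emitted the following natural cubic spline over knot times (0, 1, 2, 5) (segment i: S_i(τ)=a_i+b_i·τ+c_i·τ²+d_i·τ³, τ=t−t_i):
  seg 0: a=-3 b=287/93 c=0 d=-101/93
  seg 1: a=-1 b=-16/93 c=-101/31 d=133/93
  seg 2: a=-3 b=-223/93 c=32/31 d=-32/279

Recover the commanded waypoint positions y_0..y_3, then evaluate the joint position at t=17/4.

y_0=-3 y_1=-1 y_2=-3 y_3=-4
S(17/4) = -555/124

y_0 = S_0(0) = a_0 = -3
y_1 = S_1(0) = a_1 = -1
y_2 = S_2(0) = a_2 = -3
y_3 = S_2(3) = -4
t_q=17/4 is in segment 2 (τ=9/4); S_2(τ)=-555/124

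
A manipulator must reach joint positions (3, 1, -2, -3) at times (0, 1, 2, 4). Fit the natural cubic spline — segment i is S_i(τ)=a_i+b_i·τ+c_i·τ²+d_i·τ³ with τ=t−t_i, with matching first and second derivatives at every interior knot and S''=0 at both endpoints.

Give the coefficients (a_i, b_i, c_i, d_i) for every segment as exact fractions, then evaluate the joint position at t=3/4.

Δ: Δ0=-2, Δ1=-3, Δ2=-1/2
row 1: diag=4, rhs=-6; c'=1/4, d'=-3/2
row 2: denom=6−1·1/4=23/4; d'=(15−1·-3/2)/(23/4)=66/23
back: M2=66/23
back: M1=-3/2−1/4·66/23=-51/23
M: M0=0, M1=-51/23, M2=66/23, M3=0
seg 0: a=3, c=M0/2=0, d=(M1−M0)/(6·1)=-17/46, b=Δ0−h0·(2M0+M1)/6=-75/46
seg 1: a=1, c=M1/2=-51/46, d=(M2−M1)/(6·1)=39/46, b=Δ1−h1·(2M1+M2)/6=-63/23
seg 2: a=-2, c=M2/2=33/23, d=(M3−M2)/(6·2)=-11/46, b=Δ2−h2·(2M2+M3)/6=-111/46
t_q=3/4 → seg 0, τ=3/4; S=3+-75/46·τ+0·τ²+-17/46·τ³=4773/2944

  seg 0: a=3 b=-75/46 c=0 d=-17/46
  seg 1: a=1 b=-63/23 c=-51/46 d=39/46
  seg 2: a=-2 b=-111/46 c=33/23 d=-11/46
S(3/4) = 4773/2944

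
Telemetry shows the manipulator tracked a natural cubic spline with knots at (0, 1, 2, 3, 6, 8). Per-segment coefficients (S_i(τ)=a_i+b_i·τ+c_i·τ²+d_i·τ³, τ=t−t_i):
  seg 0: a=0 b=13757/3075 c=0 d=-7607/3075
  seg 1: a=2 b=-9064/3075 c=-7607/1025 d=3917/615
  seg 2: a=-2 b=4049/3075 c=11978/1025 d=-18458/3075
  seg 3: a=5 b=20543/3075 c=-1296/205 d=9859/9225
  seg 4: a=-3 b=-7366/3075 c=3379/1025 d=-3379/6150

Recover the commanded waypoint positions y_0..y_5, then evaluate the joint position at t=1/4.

y_0 = S_0(0) = a_0 = 0
y_1 = S_1(0) = a_1 = 2
y_2 = S_2(0) = a_2 = -2
y_3 = S_3(0) = a_3 = 5
y_4 = S_4(0) = a_4 = -3
y_5 = S_4(2) = 1
t_q=1/4 is in segment 0 (τ=1/4); S_0(τ)=14167/13120

y_0=0 y_1=2 y_2=-2 y_3=5 y_4=-3 y_5=1
S(1/4) = 14167/13120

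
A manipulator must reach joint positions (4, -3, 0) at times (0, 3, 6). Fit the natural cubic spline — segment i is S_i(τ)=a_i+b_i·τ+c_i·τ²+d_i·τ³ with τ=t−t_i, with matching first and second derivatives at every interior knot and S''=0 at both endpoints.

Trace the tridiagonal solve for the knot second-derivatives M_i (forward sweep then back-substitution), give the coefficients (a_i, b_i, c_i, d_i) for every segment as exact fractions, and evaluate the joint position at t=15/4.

  seg 0: a=4 b=-19/6 c=0 d=5/54
  seg 1: a=-3 b=-2/3 c=5/6 d=-5/54
S(15/4) = -393/128

Δ: Δ0=-7/3, Δ1=1
row 1: diag=12, rhs=20; c'=1/4, d'=5/3
back: M1=5/3
M: M0=0, M1=5/3, M2=0
seg 0: a=4, c=M0/2=0, d=(M1−M0)/(6·3)=5/54, b=Δ0−h0·(2M0+M1)/6=-19/6
seg 1: a=-3, c=M1/2=5/6, d=(M2−M1)/(6·3)=-5/54, b=Δ1−h1·(2M1+M2)/6=-2/3
t_q=15/4 → seg 1, τ=3/4; S=-3+-2/3·τ+5/6·τ²+-5/54·τ³=-393/128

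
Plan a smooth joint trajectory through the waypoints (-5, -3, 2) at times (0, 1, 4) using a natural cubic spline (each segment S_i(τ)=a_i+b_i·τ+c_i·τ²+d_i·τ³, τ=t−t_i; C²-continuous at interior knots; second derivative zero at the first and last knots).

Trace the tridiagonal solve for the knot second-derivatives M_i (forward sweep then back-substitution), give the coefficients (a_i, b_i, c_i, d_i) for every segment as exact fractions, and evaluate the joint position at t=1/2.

  seg 0: a=-5 b=49/24 c=0 d=-1/24
  seg 1: a=-3 b=23/12 c=-1/8 d=1/72
S(1/2) = -255/64

Δ: Δ0=2, Δ1=5/3
row 1: diag=8, rhs=-2; c'=3/8, d'=-1/4
back: M1=-1/4
M: M0=0, M1=-1/4, M2=0
seg 0: a=-5, c=M0/2=0, d=(M1−M0)/(6·1)=-1/24, b=Δ0−h0·(2M0+M1)/6=49/24
seg 1: a=-3, c=M1/2=-1/8, d=(M2−M1)/(6·3)=1/72, b=Δ1−h1·(2M1+M2)/6=23/12
t_q=1/2 → seg 0, τ=1/2; S=-5+49/24·τ+0·τ²+-1/24·τ³=-255/64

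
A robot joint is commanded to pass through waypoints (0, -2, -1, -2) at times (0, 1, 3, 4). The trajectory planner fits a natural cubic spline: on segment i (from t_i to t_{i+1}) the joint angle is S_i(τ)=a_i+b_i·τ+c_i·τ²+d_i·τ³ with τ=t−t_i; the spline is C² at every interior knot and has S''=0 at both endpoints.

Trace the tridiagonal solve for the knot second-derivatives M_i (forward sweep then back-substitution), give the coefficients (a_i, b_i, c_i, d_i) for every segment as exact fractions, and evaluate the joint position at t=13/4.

  seg 0: a=0 b=-41/16 c=0 d=9/16
  seg 1: a=-2 b=-7/8 c=27/16 d=-1/2
  seg 2: a=-1 b=-1/8 c=-21/16 d=7/16
S(13/4) = -1133/1024

Δ: Δ0=-2, Δ1=1/2, Δ2=-1
row 1: diag=6, rhs=15; c'=1/3, d'=5/2
row 2: denom=6−2·1/3=16/3; d'=(-9−2·5/2)/(16/3)=-21/8
back: M2=-21/8
back: M1=5/2−1/3·-21/8=27/8
M: M0=0, M1=27/8, M2=-21/8, M3=0
seg 0: a=0, c=M0/2=0, d=(M1−M0)/(6·1)=9/16, b=Δ0−h0·(2M0+M1)/6=-41/16
seg 1: a=-2, c=M1/2=27/16, d=(M2−M1)/(6·2)=-1/2, b=Δ1−h1·(2M1+M2)/6=-7/8
seg 2: a=-1, c=M2/2=-21/16, d=(M3−M2)/(6·1)=7/16, b=Δ2−h2·(2M2+M3)/6=-1/8
t_q=13/4 → seg 2, τ=1/4; S=-1+-1/8·τ+-21/16·τ²+7/16·τ³=-1133/1024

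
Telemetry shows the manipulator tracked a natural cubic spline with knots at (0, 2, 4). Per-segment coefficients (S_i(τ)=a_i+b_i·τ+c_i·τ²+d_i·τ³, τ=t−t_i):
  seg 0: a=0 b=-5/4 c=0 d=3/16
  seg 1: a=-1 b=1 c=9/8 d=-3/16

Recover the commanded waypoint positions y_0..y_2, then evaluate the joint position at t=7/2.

y_0=0 y_1=-1 y_2=4
S(7/2) = 307/128

y_0 = S_0(0) = a_0 = 0
y_1 = S_1(0) = a_1 = -1
y_2 = S_1(2) = 4
t_q=7/2 is in segment 1 (τ=3/2); S_1(τ)=307/128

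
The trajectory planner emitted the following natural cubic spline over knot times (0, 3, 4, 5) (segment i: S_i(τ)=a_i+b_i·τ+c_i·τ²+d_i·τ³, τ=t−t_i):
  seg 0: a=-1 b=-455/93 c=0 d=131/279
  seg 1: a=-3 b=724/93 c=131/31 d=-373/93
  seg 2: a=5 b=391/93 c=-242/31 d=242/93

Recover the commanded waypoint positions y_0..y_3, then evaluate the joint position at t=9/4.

y_0 = S_0(0) = a_0 = -1
y_1 = S_1(0) = a_1 = -3
y_2 = S_2(0) = a_2 = 5
y_3 = S_2(1) = 4
t_q=9/4 is in segment 0 (τ=9/4); S_0(τ)=-13213/1984

y_0=-1 y_1=-3 y_2=5 y_3=4
S(9/4) = -13213/1984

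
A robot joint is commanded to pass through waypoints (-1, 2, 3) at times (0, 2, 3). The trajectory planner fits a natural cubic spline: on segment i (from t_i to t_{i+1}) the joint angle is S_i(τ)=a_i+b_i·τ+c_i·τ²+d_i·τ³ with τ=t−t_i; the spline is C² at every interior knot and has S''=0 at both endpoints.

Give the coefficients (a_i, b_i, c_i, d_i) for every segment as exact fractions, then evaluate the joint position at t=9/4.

Δ: Δ0=3/2, Δ1=1
row 1: diag=6, rhs=-3; c'=1/6, d'=-1/2
back: M1=-1/2
M: M0=0, M1=-1/2, M2=0
seg 0: a=-1, c=M0/2=0, d=(M1−M0)/(6·2)=-1/24, b=Δ0−h0·(2M0+M1)/6=5/3
seg 1: a=2, c=M1/2=-1/4, d=(M2−M1)/(6·1)=1/12, b=Δ1−h1·(2M1+M2)/6=7/6
t_q=9/4 → seg 1, τ=1/4; S=2+7/6·τ+-1/4·τ²+1/12·τ³=583/256

  seg 0: a=-1 b=5/3 c=0 d=-1/24
  seg 1: a=2 b=7/6 c=-1/4 d=1/12
S(9/4) = 583/256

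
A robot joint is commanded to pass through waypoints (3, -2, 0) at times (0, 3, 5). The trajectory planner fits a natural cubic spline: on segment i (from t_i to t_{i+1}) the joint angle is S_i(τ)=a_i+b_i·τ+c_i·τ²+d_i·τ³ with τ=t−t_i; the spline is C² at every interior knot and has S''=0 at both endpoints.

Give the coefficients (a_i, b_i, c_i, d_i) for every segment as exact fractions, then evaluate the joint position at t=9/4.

  seg 0: a=3 b=-37/15 c=0 d=4/45
  seg 1: a=-2 b=-1/15 c=4/5 d=-2/15
S(9/4) = -123/80

Δ: Δ0=-5/3, Δ1=1
row 1: diag=10, rhs=16; c'=1/5, d'=8/5
back: M1=8/5
M: M0=0, M1=8/5, M2=0
seg 0: a=3, c=M0/2=0, d=(M1−M0)/(6·3)=4/45, b=Δ0−h0·(2M0+M1)/6=-37/15
seg 1: a=-2, c=M1/2=4/5, d=(M2−M1)/(6·2)=-2/15, b=Δ1−h1·(2M1+M2)/6=-1/15
t_q=9/4 → seg 0, τ=9/4; S=3+-37/15·τ+0·τ²+4/45·τ³=-123/80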